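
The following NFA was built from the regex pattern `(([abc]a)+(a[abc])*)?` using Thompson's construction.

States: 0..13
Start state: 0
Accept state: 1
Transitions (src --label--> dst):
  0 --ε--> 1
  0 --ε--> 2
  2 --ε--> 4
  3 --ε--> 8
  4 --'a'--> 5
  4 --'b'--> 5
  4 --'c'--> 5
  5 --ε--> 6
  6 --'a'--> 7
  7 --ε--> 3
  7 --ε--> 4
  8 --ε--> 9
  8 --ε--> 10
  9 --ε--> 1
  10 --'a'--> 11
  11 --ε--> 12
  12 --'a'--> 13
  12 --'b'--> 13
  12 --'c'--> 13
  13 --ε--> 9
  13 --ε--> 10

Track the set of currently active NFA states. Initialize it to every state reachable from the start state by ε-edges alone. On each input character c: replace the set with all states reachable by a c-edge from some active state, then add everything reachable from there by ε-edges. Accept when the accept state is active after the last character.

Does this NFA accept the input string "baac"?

S₀ = ε-closure({0}) = {0,1,2,4}
'b' @ 1: {5,6}
'a' @ 2: {1,3,4,7,8,9,10}  [accepting]
'a' @ 3: {5,6,11,12}
'c' @ 4: {1,9,10,13}  [accepting]
final: {1,9,10,13}; accept 1 in set

Answer: ACCEPT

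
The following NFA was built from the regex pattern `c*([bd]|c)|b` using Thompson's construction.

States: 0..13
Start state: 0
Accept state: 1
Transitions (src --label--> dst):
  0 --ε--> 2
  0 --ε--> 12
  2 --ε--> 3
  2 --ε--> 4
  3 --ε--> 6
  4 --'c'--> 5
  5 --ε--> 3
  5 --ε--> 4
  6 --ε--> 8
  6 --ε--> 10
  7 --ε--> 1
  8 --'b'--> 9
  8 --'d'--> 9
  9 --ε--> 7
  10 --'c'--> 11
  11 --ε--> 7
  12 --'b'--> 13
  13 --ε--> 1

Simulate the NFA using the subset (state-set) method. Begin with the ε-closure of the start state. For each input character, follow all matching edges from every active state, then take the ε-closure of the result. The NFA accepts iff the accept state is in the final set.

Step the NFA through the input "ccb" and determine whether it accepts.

Answer: ACCEPT

Derivation:
start: ε-closure({0}) = {0,2,3,4,6,8,10,12}
'c' @ 1: {1,3,4,5,6,7,8,10,11}  ✓accept
'c' @ 2: {1,3,4,5,6,7,8,10,11}  ✓accept
'b' @ 3: {1,7,9}  ✓accept
final: {1,7,9}; accept 1 in set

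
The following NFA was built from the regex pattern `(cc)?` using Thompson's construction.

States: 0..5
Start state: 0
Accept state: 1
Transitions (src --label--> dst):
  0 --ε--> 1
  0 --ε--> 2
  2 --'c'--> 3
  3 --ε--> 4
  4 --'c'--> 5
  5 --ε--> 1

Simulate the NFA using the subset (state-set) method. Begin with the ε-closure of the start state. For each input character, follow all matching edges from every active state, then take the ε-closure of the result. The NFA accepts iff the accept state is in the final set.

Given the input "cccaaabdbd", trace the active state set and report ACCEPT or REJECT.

start: ε-closure({0}) = {0,1,2}
'c' @ 1: {3,4}
'c' @ 2: {1,5}  ✓accept
'c' @ 3: {}  — no active states
rest 'aaabdbd' ignored (set empty)
after full input: {}  (accept=1 not in)

Answer: REJECT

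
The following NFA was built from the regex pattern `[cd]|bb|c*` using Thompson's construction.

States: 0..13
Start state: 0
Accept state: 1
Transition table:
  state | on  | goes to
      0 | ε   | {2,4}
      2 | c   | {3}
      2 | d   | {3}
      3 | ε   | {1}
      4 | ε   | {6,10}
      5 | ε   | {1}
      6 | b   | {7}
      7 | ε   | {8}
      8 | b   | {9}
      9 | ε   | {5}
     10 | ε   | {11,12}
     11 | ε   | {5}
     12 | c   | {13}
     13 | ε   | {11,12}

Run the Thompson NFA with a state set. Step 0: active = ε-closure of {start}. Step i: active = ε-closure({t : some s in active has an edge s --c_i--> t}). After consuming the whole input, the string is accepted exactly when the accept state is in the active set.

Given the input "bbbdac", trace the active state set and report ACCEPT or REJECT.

Answer: REJECT

Steps:
S₀ = ε-closure({0}) = {0,1,2,4,5,6,10,11,12}
'b' @ 1: {7,8}
'b' @ 2: {1,5,9}  [accepting]
'b' @ 3: {}  — no active states
rest 'dac' ignored (set empty)
after full input: {}  (accept=1 not in)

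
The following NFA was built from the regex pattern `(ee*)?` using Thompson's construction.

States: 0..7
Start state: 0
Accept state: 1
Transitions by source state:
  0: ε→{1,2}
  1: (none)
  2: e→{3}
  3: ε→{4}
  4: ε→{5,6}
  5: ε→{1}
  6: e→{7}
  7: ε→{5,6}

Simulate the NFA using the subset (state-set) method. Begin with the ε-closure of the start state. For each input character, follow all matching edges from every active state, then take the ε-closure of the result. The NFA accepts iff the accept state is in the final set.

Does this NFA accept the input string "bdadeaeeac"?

initial (ε-close {0}): {0,1,2}
'b' @ 1: {}  — state set empty
rest 'dadeaeeac' ignored (set empty)
final: {}; accept 1 not in set

Answer: REJECT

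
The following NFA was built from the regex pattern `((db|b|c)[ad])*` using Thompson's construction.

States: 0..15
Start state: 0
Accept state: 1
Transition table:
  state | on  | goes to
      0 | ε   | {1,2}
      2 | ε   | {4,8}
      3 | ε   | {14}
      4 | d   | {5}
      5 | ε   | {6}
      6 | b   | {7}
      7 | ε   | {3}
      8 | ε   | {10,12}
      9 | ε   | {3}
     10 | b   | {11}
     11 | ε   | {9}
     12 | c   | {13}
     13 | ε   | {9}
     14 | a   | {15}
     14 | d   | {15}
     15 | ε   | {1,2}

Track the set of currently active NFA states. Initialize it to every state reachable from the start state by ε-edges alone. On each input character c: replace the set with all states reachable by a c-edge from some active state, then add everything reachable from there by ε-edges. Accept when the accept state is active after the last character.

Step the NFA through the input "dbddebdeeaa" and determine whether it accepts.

Answer: REJECT

Trace:
S₀ = ε-closure({0}) = {0,1,2,4,8,10,12}
'd' @ 1: {5,6}
'b' @ 2: {3,7,14}
'd' @ 3: {1,2,4,8,10,12,15}  [accepting]
'd' @ 4: {5,6}
'e' @ 5: {}  — no active states
rest 'bdeeaa' ignored (set empty)
after full input: {}  (accept=1 not in)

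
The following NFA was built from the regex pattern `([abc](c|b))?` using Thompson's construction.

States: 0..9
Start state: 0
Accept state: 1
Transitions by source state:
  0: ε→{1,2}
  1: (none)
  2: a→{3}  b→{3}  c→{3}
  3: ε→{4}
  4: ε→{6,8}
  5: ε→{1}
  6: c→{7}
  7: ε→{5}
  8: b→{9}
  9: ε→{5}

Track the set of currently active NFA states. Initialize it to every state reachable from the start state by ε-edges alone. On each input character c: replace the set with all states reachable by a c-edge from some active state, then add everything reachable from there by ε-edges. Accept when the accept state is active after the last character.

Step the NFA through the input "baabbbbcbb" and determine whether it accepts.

start: ε-closure({0}) = {0,1,2}
'b' @ 1: {3,4,6,8}
'a' @ 2: {}  — no active states
rest 'abbbbcbb' ignored (set empty)
end set {} — state 1 not in

Answer: REJECT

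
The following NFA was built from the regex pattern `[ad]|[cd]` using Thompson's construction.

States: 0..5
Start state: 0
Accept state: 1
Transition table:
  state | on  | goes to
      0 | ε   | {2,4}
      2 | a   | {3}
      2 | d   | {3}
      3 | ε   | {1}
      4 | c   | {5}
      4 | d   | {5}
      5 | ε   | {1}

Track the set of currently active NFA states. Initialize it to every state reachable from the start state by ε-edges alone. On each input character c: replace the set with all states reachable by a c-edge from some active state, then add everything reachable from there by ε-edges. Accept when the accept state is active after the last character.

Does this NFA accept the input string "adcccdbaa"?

Answer: REJECT

Derivation:
start: ε-closure({0}) = {0,2,4}
'a' @ 1: {1,3}  (accept∈set)
'd' @ 2: {}  — no active states
rest 'cccdbaa' ignored (set empty)
end set {} — state 1 not in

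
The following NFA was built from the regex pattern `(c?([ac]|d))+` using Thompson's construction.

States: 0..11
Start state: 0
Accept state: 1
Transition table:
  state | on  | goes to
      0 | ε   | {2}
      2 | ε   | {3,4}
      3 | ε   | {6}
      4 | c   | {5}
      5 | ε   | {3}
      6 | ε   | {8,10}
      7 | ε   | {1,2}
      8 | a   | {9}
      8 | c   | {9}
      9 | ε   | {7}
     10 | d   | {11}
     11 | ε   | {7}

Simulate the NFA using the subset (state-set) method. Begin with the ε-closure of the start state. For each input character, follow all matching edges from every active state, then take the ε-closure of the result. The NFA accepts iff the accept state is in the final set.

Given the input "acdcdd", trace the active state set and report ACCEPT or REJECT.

S₀ = ε-closure({0}) = {0,2,3,4,6,8,10}
'a' @ 1: {1,2,3,4,6,7,8,9,10}  (accept∈set)
'c' @ 2: {1,2,3,4,5,6,7,8,9,10}  (accept∈set)
'd' @ 3: {1,2,3,4,6,7,8,10,11}  (accept∈set)
'c' @ 4: {1,2,3,4,5,6,7,8,9,10}  (accept∈set)
'd' @ 5: {1,2,3,4,6,7,8,10,11}  (accept∈set)
'd' @ 6: {1,2,3,4,6,7,8,10,11}  (accept∈set)
final: {1,2,3,4,6,7,8,10,11}; accept 1 in set

Answer: ACCEPT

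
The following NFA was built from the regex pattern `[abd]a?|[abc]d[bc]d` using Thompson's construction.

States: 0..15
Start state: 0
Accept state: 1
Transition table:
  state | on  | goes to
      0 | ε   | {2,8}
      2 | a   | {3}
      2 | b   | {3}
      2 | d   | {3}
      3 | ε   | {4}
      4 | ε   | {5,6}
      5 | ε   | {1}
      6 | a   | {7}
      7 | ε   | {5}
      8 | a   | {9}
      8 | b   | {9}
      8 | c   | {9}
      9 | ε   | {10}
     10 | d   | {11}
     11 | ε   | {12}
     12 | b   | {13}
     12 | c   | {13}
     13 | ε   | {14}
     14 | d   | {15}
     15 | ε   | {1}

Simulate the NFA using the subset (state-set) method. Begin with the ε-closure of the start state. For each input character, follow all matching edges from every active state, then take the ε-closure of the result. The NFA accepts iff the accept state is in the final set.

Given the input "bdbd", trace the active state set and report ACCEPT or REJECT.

start: ε-closure({0}) = {0,2,8}
'b' @ 1: {1,3,4,5,6,9,10}  (accept∈set)
'd' @ 2: {11,12}
'b' @ 3: {13,14}
'd' @ 4: {1,15}  (accept∈set)
after full input: {1,15}  (accept=1 in)

Answer: ACCEPT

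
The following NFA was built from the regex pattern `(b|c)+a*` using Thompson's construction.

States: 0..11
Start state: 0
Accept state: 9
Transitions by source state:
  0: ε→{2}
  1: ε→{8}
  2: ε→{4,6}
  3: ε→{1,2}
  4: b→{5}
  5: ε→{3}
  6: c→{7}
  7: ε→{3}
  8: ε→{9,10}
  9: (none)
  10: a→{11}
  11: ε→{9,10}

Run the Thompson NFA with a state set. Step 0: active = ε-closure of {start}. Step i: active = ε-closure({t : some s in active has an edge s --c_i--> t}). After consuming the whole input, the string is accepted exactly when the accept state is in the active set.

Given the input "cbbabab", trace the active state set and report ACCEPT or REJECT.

S₀ = ε-closure({0}) = {0,2,4,6}
'c' @ 1: {1,2,3,4,6,7,8,9,10}  [accepting]
'b' @ 2: {1,2,3,4,5,6,8,9,10}  [accepting]
'b' @ 3: {1,2,3,4,5,6,8,9,10}  [accepting]
'a' @ 4: {9,10,11}  [accepting]
'b' @ 5: {}  — state set empty
rest 'ab' ignored (set empty)
after full input: {}  (accept=9 not in)

Answer: REJECT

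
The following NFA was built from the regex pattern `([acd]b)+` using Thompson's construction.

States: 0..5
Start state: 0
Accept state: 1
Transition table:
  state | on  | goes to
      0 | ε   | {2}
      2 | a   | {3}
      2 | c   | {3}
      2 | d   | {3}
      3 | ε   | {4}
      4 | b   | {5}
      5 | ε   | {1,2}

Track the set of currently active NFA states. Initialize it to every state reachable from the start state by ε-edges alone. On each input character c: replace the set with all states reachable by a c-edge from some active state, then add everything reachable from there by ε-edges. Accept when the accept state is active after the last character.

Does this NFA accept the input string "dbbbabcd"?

initial (ε-close {0}): {0,2}
'd' @ 1: {3,4}
'b' @ 2: {1,2,5}  ✓accept
'b' @ 3: {}  — dead — no transitions
rest 'babcd' ignored (set empty)
final: {}; accept 1 not in set

Answer: REJECT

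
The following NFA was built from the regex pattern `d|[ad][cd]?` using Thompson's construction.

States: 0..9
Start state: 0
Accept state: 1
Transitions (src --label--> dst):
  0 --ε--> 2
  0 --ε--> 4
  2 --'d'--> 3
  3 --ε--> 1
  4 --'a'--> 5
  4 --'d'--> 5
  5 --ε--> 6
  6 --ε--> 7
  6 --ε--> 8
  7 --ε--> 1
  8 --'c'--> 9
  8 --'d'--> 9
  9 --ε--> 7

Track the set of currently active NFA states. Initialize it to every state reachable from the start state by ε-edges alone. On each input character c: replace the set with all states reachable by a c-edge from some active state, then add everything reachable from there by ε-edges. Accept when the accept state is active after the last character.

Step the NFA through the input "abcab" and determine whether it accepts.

Answer: REJECT

Trace:
initial (ε-close {0}): {0,2,4}
'a' @ 1: {1,5,6,7,8}  ✓accept
'b' @ 2: {}  — state set empty
rest 'cab' ignored (set empty)
final: {}; accept 1 not in set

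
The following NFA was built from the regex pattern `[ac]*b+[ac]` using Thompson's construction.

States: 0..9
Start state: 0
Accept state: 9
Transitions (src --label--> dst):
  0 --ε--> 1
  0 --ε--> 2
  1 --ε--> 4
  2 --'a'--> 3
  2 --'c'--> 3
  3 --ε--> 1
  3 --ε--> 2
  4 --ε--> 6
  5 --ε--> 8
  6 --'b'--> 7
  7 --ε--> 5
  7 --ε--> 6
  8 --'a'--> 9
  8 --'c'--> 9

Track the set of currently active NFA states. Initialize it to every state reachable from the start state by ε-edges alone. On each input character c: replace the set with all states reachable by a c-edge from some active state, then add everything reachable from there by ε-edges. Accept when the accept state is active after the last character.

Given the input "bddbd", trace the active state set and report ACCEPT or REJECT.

Answer: REJECT

Derivation:
start: ε-closure({0}) = {0,1,2,4,6}
'b' @ 1: {5,6,7,8}
'd' @ 2: {}  — dead — no transitions
rest 'dbd' ignored (set empty)
final: {}; accept 9 not in set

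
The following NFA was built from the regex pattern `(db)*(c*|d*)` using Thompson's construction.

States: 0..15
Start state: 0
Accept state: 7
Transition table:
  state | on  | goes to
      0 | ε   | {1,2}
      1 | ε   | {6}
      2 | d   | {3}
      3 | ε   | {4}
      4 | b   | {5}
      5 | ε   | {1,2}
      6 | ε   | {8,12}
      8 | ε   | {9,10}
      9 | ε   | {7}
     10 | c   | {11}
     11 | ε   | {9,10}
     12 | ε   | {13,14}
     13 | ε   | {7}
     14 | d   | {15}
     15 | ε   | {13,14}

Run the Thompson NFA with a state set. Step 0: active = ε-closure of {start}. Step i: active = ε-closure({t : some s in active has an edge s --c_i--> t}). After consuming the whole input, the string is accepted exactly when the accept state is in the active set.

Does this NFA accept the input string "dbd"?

Answer: ACCEPT

Steps:
S₀ = ε-closure({0}) = {0,1,2,6,7,8,9,10,12,13,14}
'd' @ 1: {3,4,7,13,14,15}  ✓accept
'b' @ 2: {1,2,5,6,7,8,9,10,12,13,14}  ✓accept
'd' @ 3: {3,4,7,13,14,15}  ✓accept
after full input: {3,4,7,13,14,15}  (accept=7 in)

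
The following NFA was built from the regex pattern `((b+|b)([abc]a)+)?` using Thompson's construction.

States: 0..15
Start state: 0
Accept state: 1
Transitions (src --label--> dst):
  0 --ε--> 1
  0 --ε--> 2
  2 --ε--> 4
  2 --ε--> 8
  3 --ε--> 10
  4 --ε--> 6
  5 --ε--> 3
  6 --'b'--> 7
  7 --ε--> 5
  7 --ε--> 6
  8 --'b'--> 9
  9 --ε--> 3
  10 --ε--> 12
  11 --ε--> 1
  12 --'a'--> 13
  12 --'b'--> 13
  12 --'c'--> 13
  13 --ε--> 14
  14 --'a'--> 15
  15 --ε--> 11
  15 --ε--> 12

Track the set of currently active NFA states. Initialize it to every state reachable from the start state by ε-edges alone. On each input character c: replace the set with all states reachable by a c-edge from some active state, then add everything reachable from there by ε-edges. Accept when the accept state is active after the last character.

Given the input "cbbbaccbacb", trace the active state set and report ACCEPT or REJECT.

S₀ = ε-closure({0}) = {0,1,2,4,6,8}
'c' @ 1: {}  — dead — no transitions
rest 'bbbaccbacb' ignored (set empty)
final: {}; accept 1 not in set

Answer: REJECT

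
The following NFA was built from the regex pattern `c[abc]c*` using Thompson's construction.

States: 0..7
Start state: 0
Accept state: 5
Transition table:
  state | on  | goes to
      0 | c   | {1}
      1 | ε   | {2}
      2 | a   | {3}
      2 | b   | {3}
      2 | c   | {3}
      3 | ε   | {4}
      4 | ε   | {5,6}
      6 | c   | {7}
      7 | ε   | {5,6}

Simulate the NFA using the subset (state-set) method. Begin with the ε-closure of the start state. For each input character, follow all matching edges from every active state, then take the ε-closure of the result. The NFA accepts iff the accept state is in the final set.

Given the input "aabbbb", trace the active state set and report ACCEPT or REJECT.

S₀ = ε-closure({0}) = {0}
'a' @ 1: {}  — state set empty
rest 'abbbb' ignored (set empty)
after full input: {}  (accept=5 not in)

Answer: REJECT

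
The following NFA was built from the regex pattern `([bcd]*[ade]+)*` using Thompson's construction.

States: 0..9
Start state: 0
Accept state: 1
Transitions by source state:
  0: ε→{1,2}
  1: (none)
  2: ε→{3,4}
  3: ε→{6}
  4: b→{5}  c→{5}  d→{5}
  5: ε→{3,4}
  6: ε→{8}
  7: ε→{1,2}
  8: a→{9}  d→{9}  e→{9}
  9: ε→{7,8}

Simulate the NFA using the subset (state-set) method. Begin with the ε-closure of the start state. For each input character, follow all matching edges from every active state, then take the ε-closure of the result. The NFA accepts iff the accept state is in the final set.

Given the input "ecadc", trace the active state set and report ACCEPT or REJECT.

initial (ε-close {0}): {0,1,2,3,4,6,8}
'e' @ 1: {1,2,3,4,6,7,8,9}  [accepting]
'c' @ 2: {3,4,5,6,8}
'a' @ 3: {1,2,3,4,6,7,8,9}  [accepting]
'd' @ 4: {1,2,3,4,5,6,7,8,9}  [accepting]
'c' @ 5: {3,4,5,6,8}
after full input: {3,4,5,6,8}  (accept=1 not in)

Answer: REJECT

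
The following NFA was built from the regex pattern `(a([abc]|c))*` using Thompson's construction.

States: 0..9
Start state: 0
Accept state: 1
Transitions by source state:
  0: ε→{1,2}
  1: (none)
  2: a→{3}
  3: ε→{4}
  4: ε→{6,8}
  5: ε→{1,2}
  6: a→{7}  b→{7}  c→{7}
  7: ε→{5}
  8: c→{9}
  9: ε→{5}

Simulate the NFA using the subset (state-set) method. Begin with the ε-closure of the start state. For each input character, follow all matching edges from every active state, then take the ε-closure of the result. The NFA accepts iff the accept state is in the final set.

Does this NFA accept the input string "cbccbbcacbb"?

Answer: REJECT

Derivation:
S₀ = ε-closure({0}) = {0,1,2}
'c' @ 1: {}  — no active states
rest 'bccbbcacbb' ignored (set empty)
after full input: {}  (accept=1 not in)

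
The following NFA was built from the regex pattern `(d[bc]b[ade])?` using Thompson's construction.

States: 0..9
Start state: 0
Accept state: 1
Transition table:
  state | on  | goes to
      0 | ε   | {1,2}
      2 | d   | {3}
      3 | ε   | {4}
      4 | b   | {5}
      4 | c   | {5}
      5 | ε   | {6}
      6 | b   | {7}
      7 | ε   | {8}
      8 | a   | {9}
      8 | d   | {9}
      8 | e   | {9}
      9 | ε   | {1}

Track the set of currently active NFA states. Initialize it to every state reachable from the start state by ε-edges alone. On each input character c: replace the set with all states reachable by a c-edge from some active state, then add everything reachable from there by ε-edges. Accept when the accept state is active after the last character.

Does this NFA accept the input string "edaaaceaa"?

start: ε-closure({0}) = {0,1,2}
'e' @ 1: {}  — state set empty
rest 'daaaceaa' ignored (set empty)
after full input: {}  (accept=1 not in)

Answer: REJECT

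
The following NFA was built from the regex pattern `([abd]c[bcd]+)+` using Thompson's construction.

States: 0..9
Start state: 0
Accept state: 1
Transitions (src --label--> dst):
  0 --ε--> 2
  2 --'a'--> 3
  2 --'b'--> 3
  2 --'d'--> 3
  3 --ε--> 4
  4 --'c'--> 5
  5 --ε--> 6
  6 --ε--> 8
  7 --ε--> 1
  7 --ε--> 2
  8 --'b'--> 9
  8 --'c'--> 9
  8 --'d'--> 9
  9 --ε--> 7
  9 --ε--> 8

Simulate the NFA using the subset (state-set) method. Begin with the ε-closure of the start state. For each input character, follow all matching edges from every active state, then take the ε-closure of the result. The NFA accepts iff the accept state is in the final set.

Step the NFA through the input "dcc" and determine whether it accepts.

start: ε-closure({0}) = {0,2}
'd' @ 1: {3,4}
'c' @ 2: {5,6,8}
'c' @ 3: {1,2,7,8,9}  (accept∈set)
end set {1,2,7,8,9} — state 1 in

Answer: ACCEPT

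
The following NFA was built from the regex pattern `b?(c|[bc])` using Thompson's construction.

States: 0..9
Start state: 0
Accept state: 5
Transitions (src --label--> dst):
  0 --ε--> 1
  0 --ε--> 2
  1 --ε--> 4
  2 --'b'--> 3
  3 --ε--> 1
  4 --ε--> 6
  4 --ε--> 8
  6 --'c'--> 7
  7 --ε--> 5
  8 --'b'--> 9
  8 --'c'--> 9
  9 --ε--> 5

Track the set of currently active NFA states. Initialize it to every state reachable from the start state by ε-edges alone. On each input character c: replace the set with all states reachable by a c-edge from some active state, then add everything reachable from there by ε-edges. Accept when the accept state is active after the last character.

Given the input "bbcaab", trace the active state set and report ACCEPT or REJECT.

S₀ = ε-closure({0}) = {0,1,2,4,6,8}
'b' @ 1: {1,3,4,5,6,8,9}  ✓accept
'b' @ 2: {5,9}  ✓accept
'c' @ 3: {}  — no active states
rest 'aab' ignored (set empty)
after full input: {}  (accept=5 not in)

Answer: REJECT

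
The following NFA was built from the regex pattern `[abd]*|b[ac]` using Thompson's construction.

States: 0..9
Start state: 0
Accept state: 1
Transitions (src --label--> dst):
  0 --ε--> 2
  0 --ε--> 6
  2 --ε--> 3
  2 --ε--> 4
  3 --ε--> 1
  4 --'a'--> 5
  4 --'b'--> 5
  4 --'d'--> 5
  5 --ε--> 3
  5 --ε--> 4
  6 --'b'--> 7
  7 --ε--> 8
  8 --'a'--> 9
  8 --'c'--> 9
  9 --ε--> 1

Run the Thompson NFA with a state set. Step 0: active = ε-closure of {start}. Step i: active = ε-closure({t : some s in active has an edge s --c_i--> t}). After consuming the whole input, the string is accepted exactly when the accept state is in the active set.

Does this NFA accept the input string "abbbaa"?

start: ε-closure({0}) = {0,1,2,3,4,6}
'a' @ 1: {1,3,4,5}  (accept∈set)
'b' @ 2: {1,3,4,5}  (accept∈set)
'b' @ 3: {1,3,4,5}  (accept∈set)
'b' @ 4: {1,3,4,5}  (accept∈set)
'a' @ 5: {1,3,4,5}  (accept∈set)
'a' @ 6: {1,3,4,5}  (accept∈set)
end set {1,3,4,5} — state 1 in

Answer: ACCEPT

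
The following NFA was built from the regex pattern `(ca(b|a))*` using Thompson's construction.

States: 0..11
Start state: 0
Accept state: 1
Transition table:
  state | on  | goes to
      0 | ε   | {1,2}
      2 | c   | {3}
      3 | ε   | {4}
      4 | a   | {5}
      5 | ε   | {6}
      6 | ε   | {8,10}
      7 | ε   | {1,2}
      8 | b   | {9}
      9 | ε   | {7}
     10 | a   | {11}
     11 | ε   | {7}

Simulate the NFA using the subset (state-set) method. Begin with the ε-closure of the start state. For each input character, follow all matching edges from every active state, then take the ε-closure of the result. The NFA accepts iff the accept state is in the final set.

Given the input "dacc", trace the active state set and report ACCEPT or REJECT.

Answer: REJECT

Derivation:
start: ε-closure({0}) = {0,1,2}
'd' @ 1: {}  — state set empty
rest 'acc' ignored (set empty)
end set {} — state 1 not in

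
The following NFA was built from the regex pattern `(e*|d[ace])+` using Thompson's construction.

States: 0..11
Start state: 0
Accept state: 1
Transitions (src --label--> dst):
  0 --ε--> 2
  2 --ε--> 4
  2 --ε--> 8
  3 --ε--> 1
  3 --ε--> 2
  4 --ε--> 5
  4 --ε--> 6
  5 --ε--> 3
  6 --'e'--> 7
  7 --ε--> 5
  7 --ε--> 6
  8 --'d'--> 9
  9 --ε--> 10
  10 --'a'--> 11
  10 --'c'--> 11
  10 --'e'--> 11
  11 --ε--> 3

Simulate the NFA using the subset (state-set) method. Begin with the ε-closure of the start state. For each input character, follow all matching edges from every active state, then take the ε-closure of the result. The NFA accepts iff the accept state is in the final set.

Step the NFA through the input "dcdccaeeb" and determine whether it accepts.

S₀ = ε-closure({0}) = {0,1,2,3,4,5,6,8}
'd' @ 1: {9,10}
'c' @ 2: {1,2,3,4,5,6,8,11}  (accept∈set)
'd' @ 3: {9,10}
'c' @ 4: {1,2,3,4,5,6,8,11}  (accept∈set)
'c' @ 5: {}  — no active states
rest 'aeeb' ignored (set empty)
after full input: {}  (accept=1 not in)

Answer: REJECT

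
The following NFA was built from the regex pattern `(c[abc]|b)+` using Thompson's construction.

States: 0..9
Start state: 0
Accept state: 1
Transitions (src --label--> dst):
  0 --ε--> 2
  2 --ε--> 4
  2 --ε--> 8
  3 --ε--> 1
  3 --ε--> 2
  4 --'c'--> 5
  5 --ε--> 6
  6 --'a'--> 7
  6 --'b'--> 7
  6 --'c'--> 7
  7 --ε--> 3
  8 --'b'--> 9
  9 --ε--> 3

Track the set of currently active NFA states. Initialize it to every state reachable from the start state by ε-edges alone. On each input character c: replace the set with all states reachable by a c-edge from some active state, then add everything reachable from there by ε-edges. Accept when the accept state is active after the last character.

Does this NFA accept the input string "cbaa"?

Answer: REJECT

Steps:
initial (ε-close {0}): {0,2,4,8}
'c' @ 1: {5,6}
'b' @ 2: {1,2,3,4,7,8}  ✓accept
'a' @ 3: {}  — no active states
rest 'a' ignored (set empty)
final: {}; accept 1 not in set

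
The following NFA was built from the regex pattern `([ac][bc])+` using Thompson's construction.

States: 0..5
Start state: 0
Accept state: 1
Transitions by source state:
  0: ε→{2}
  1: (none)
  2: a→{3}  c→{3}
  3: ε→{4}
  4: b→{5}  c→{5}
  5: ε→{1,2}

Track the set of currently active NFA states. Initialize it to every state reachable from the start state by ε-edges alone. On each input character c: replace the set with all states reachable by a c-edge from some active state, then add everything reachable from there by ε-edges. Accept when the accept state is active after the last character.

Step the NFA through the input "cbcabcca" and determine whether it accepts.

initial (ε-close {0}): {0,2}
'c' @ 1: {3,4}
'b' @ 2: {1,2,5}  [accepting]
'c' @ 3: {3,4}
'a' @ 4: {}  — state set empty
rest 'bcca' ignored (set empty)
final: {}; accept 1 not in set

Answer: REJECT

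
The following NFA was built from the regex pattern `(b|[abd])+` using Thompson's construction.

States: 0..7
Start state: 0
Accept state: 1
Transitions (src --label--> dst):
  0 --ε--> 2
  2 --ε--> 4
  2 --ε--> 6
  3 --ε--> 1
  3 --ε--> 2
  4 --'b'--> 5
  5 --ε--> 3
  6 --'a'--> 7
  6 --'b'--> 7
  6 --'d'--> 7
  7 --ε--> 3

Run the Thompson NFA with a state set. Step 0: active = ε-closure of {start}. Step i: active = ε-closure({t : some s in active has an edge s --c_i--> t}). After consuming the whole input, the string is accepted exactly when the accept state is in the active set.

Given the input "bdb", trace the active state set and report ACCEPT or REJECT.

Answer: ACCEPT

Derivation:
S₀ = ε-closure({0}) = {0,2,4,6}
'b' @ 1: {1,2,3,4,5,6,7}  [accepting]
'd' @ 2: {1,2,3,4,6,7}  [accepting]
'b' @ 3: {1,2,3,4,5,6,7}  [accepting]
after full input: {1,2,3,4,5,6,7}  (accept=1 in)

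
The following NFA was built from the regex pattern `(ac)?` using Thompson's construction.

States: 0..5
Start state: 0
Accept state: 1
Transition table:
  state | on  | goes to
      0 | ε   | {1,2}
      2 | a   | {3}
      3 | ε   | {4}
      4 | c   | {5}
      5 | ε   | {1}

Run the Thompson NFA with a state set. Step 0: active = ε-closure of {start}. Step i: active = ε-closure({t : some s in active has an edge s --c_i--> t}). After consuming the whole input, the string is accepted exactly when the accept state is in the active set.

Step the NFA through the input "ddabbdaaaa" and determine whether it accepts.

Answer: REJECT

Derivation:
initial (ε-close {0}): {0,1,2}
'd' @ 1: {}  — no active states
rest 'dabbdaaaa' ignored (set empty)
after full input: {}  (accept=1 not in)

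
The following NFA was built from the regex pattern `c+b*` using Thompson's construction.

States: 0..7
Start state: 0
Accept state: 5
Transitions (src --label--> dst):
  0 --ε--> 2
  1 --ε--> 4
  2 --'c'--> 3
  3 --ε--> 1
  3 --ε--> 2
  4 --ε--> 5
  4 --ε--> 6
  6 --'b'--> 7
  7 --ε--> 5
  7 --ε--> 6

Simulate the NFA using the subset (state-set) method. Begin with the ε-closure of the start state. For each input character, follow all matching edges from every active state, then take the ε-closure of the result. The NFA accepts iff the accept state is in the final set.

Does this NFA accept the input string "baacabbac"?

initial (ε-close {0}): {0,2}
'b' @ 1: {}  — dead — no transitions
rest 'aacabbac' ignored (set empty)
final: {}; accept 5 not in set

Answer: REJECT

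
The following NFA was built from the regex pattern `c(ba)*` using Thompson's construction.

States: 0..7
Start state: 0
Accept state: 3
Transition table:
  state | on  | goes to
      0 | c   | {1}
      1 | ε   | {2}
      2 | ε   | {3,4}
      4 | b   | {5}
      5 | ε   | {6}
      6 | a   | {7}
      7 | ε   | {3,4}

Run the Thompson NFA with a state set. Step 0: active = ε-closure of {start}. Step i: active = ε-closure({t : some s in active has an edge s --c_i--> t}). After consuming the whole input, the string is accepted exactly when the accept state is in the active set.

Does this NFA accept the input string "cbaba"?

initial (ε-close {0}): {0}
'c' @ 1: {1,2,3,4}  [accepting]
'b' @ 2: {5,6}
'a' @ 3: {3,4,7}  [accepting]
'b' @ 4: {5,6}
'a' @ 5: {3,4,7}  [accepting]
after full input: {3,4,7}  (accept=3 in)

Answer: ACCEPT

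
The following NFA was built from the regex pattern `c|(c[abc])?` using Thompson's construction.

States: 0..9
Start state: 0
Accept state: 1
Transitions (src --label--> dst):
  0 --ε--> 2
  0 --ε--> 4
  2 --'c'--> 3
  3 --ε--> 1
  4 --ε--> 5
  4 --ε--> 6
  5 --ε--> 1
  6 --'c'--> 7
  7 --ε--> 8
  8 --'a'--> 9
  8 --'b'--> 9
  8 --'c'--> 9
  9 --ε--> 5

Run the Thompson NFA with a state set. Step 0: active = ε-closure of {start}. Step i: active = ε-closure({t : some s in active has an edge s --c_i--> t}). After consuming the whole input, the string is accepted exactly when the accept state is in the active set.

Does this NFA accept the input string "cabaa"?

Answer: REJECT

Trace:
start: ε-closure({0}) = {0,1,2,4,5,6}
'c' @ 1: {1,3,7,8}  [accepting]
'a' @ 2: {1,5,9}  [accepting]
'b' @ 3: {}  — dead — no transitions
rest 'aa' ignored (set empty)
end set {} — state 1 not in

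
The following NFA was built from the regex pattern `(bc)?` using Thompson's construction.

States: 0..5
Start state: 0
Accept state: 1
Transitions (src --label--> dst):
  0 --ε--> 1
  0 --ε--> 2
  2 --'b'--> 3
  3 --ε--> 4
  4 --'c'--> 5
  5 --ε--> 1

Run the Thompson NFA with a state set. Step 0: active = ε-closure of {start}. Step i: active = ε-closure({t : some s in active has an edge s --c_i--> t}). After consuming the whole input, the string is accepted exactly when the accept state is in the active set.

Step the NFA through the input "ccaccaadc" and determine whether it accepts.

Answer: REJECT

Trace:
S₀ = ε-closure({0}) = {0,1,2}
'c' @ 1: {}  — state set empty
rest 'caccaadc' ignored (set empty)
after full input: {}  (accept=1 not in)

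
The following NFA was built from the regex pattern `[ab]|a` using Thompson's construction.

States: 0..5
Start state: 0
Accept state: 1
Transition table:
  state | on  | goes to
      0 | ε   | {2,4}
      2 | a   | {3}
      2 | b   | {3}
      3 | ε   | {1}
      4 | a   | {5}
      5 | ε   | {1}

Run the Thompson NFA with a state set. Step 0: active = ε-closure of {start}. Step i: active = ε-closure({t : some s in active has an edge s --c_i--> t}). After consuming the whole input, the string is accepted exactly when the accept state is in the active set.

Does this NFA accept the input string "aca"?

Answer: REJECT

Steps:
initial (ε-close {0}): {0,2,4}
'a' @ 1: {1,3,5}  [accepting]
'c' @ 2: {}  — no active states
rest 'a' ignored (set empty)
end set {} — state 1 not in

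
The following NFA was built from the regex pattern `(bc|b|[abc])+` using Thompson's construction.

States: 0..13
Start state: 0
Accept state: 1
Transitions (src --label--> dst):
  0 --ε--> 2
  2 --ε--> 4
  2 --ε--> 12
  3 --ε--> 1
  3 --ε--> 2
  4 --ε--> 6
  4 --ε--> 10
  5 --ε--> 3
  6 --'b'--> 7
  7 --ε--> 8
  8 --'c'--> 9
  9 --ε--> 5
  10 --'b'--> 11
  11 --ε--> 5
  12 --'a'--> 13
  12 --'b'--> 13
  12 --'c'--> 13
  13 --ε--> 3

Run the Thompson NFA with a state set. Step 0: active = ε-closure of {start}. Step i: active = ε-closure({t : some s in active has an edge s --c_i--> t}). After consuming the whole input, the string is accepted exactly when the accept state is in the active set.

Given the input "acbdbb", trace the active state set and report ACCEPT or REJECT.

Answer: REJECT

Derivation:
S₀ = ε-closure({0}) = {0,2,4,6,10,12}
'a' @ 1: {1,2,3,4,6,10,12,13}  [accepting]
'c' @ 2: {1,2,3,4,6,10,12,13}  [accepting]
'b' @ 3: {1,2,3,4,5,6,7,8,10,11,12,13}  [accepting]
'd' @ 4: {}  — no active states
rest 'bb' ignored (set empty)
after full input: {}  (accept=1 not in)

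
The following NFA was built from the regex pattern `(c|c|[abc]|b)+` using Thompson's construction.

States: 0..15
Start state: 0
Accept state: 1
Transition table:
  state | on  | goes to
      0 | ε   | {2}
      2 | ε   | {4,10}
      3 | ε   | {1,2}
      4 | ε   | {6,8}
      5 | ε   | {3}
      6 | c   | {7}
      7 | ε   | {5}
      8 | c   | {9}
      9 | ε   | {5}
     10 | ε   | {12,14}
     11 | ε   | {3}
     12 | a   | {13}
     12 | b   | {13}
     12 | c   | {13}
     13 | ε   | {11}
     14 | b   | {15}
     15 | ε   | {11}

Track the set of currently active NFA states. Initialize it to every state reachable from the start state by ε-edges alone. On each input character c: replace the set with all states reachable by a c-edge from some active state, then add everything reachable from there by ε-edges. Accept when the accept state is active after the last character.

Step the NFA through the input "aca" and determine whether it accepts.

Answer: ACCEPT

Steps:
initial (ε-close {0}): {0,2,4,6,8,10,12,14}
'a' @ 1: {1,2,3,4,6,8,10,11,12,13,14}  [accepting]
'c' @ 2: {1,2,3,4,5,6,7,8,9,10,11,12,13,14}  [accepting]
'a' @ 3: {1,2,3,4,6,8,10,11,12,13,14}  [accepting]
end set {1,2,3,4,6,8,10,11,12,13,14} — state 1 in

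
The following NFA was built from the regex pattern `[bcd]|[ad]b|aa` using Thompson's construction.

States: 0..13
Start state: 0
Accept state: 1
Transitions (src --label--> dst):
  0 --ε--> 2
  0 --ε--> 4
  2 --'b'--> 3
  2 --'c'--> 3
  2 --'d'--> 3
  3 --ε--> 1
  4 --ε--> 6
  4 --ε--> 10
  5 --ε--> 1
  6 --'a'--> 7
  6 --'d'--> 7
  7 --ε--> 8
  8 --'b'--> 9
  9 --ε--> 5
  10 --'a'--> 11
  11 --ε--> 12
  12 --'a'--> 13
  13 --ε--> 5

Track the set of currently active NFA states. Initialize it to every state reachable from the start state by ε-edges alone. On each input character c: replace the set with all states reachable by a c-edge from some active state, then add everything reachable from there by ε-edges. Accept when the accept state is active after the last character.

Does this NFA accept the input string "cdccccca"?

Answer: REJECT

Derivation:
S₀ = ε-closure({0}) = {0,2,4,6,10}
'c' @ 1: {1,3}  [accepting]
'd' @ 2: {}  — no active states
rest 'ccccca' ignored (set empty)
end set {} — state 1 not in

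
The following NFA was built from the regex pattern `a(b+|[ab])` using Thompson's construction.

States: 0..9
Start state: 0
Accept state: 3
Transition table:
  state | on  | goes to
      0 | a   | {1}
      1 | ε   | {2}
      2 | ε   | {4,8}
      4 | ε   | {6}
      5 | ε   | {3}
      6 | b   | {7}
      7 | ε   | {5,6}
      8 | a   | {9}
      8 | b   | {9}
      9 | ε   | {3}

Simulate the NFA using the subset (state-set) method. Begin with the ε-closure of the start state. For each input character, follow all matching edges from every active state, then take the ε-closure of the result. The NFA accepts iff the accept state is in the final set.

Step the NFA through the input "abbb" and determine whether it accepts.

S₀ = ε-closure({0}) = {0}
'a' @ 1: {1,2,4,6,8}
'b' @ 2: {3,5,6,7,9}  (accept∈set)
'b' @ 3: {3,5,6,7}  (accept∈set)
'b' @ 4: {3,5,6,7}  (accept∈set)
end set {3,5,6,7} — state 3 in

Answer: ACCEPT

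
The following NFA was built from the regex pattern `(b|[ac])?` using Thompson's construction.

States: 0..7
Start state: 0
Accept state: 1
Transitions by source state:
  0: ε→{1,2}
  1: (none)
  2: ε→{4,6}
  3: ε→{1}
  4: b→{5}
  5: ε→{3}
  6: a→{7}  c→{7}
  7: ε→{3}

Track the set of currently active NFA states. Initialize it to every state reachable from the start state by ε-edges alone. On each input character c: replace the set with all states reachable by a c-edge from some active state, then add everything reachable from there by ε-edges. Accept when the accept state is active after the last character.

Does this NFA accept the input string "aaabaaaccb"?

Answer: REJECT

Steps:
start: ε-closure({0}) = {0,1,2,4,6}
'a' @ 1: {1,3,7}  [accepting]
'a' @ 2: {}  — dead — no transitions
rest 'abaaaccb' ignored (set empty)
after full input: {}  (accept=1 not in)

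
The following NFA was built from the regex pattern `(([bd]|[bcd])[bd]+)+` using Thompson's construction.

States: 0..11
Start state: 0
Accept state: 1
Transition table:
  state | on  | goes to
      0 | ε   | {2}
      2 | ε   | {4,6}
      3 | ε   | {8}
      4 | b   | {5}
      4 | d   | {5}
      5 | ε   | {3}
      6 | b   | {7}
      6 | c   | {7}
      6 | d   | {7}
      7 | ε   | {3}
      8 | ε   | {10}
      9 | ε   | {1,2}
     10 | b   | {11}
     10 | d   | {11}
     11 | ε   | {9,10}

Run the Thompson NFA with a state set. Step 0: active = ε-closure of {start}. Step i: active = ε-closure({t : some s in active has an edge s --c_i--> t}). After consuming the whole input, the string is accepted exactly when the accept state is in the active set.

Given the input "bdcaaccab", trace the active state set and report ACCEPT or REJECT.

initial (ε-close {0}): {0,2,4,6}
'b' @ 1: {3,5,7,8,10}
'd' @ 2: {1,2,4,6,9,10,11}  ✓accept
'c' @ 3: {3,7,8,10}
'a' @ 4: {}  — no active states
rest 'accab' ignored (set empty)
after full input: {}  (accept=1 not in)

Answer: REJECT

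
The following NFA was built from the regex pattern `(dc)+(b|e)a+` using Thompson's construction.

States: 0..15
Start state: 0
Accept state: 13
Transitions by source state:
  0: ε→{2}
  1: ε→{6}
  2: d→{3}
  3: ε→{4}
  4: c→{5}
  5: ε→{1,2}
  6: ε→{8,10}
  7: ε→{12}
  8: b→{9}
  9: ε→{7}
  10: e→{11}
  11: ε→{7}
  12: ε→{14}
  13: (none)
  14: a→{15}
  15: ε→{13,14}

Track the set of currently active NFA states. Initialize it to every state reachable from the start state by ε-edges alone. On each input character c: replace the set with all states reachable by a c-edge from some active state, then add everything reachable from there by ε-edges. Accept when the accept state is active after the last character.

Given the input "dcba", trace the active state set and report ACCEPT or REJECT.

initial (ε-close {0}): {0,2}
'd' @ 1: {3,4}
'c' @ 2: {1,2,5,6,8,10}
'b' @ 3: {7,9,12,14}
'a' @ 4: {13,14,15}  (accept∈set)
final: {13,14,15}; accept 13 in set

Answer: ACCEPT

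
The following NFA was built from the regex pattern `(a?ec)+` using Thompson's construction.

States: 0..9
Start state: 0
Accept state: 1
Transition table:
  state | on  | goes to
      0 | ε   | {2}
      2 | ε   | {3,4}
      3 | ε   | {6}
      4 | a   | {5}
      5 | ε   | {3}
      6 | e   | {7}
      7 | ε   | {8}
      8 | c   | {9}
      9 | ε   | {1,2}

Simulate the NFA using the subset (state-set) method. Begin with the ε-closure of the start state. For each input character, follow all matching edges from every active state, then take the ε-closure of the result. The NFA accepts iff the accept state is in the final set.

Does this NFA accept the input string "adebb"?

S₀ = ε-closure({0}) = {0,2,3,4,6}
'a' @ 1: {3,5,6}
'd' @ 2: {}  — state set empty
rest 'ebb' ignored (set empty)
end set {} — state 1 not in

Answer: REJECT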